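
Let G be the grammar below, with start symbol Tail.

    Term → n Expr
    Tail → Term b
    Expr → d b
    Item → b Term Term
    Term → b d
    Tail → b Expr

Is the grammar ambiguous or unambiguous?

Ambiguous

Witness: b d b

Derivation 1: Tail ⇒ Term b ⇒ b d b
Derivation 2: Tail ⇒ b Expr ⇒ b d b

Two distinct leftmost derivations for the same string.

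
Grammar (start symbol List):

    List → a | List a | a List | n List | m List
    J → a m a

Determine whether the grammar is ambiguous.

Witness: a a

Derivation 1: List ⇒ List a ⇒ a a
Derivation 2: List ⇒ a List ⇒ a a

Two distinct leftmost derivations for the same string.

Ambiguous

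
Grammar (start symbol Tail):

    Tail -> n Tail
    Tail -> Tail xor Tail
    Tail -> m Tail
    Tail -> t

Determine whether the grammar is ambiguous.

Witness: m t xor t

Derivation 1: Tail ⇒ Tail xor Tail ⇒ m Tail xor Tail ⇒ m t xor Tail ⇒ m t xor t
Derivation 2: Tail ⇒ m Tail ⇒ m Tail xor Tail ⇒ m t xor Tail ⇒ m t xor t

Two distinct leftmost derivations for the same string.

Ambiguous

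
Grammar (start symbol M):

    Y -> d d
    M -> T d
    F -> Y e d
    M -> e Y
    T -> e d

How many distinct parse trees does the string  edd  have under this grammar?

Parse trees for edd:
  [M [T e d] d]
  [M e [Y d d]]

2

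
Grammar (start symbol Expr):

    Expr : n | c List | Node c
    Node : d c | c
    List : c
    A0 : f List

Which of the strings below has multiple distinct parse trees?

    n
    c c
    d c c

n: 1 tree
c c: 2 trees
d c c: 1 tree

c c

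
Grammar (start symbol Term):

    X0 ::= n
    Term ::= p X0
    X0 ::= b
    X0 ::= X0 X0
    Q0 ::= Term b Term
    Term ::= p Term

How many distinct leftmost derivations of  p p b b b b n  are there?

Parse trees for p p b b b b n (showing first 6 of 14):
  [Term p [Term p [X0 [X0 b] [X0 [X0 b] [X0 [X0 b] [X0 [X0 b] [X0 n]]]]]]]
  [Term p [Term p [X0 [X0 b] [X0 [X0 b] [X0 [X0 [X0 b] [X0 b]] [X0 n]]]]]]
  [Term p [Term p [X0 [X0 b] [X0 [X0 [X0 b] [X0 b]] [X0 [X0 b] [X0 n]]]]]]
  [Term p [Term p [X0 [X0 b] [X0 [X0 [X0 b] [X0 [X0 b] [X0 b]]] [X0 n]]]]]
  [Term p [Term p [X0 [X0 b] [X0 [X0 [X0 [X0 b] [X0 b]] [X0 b]] [X0 n]]]]]
  [Term p [Term p [X0 [X0 [X0 b] [X0 b]] [X0 [X0 b] [X0 [X0 b] [X0 n]]]]]]

14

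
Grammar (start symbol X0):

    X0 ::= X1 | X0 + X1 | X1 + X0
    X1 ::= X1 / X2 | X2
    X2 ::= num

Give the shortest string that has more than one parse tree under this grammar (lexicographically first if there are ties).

num + num

length 1: no string has ≥2 trees
length 3: num + num has 2 parse trees

Two derivations of num + num:
  X0 ⇒ X0 + X1 ⇒ X1 + X1 ⇒ X2 + X1 ⇒ num + X1 ⇒ num + X2 ⇒ num + num
  X0 ⇒ X1 + X0 ⇒ X2 + X0 ⇒ num + X0 ⇒ num + X1 ⇒ num + X2 ⇒ num + num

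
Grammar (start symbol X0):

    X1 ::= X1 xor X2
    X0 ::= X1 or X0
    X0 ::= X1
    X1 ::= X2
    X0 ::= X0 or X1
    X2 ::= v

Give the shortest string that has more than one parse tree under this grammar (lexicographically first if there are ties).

v or v

length 1: no string has ≥2 trees
length 3: v or v has 2 parse trees

Two derivations of v or v:
  X0 ⇒ X1 or X0 ⇒ X2 or X0 ⇒ v or X0 ⇒ v or X1 ⇒ v or X2 ⇒ v or v
  X0 ⇒ X0 or X1 ⇒ X1 or X1 ⇒ X2 or X1 ⇒ v or X1 ⇒ v or X2 ⇒ v or v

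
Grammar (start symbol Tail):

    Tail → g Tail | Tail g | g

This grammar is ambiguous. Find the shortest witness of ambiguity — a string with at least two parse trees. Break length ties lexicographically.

length 1: no string has ≥2 trees
length 2: g g has 2 parse trees

Two derivations of g g:
  Tail ⇒ g Tail ⇒ g g
  Tail ⇒ Tail g ⇒ g g

g g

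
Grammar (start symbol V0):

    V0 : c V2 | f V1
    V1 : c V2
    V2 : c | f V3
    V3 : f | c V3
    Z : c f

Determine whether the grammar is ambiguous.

Only V0, V1, V2, V3 are reachable from V0; ignoring the rest: Restricted to the reachable nonterminals, every rule has the form A → t or A → t B, and no two rules for the same A share a first terminal. The grammar encodes a DFA — one run per string.

Unambiguous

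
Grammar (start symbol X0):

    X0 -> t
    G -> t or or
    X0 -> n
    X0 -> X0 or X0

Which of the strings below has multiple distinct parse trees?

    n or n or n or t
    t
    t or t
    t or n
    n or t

n or n or n or t: 5 trees
t: 1 tree
t or t: 1 tree
t or n: 1 tree
n or t: 1 tree

n or n or n or t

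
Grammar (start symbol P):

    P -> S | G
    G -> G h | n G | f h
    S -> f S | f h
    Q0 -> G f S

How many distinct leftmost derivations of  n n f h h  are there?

Parse trees for n n f h h:
  [P [G [G n [G n [G f h]]] h]]
  [P [G n [G [G n [G f h]] h]]]
  [P [G n [G n [G [G f h] h]]]]

3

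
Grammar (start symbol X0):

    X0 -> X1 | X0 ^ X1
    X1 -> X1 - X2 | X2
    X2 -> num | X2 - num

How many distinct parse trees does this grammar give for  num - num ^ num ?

2

Parse trees for num - num ^ num:
  [X0 [X0 [X1 [X1 [X2 num]] - [X2 num]]] ^ [X1 [X2 num]]]
  [X0 [X0 [X1 [X2 [X2 num] - num]]] ^ [X1 [X2 num]]]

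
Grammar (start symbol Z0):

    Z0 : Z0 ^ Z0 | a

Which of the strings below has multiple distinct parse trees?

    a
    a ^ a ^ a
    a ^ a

a ^ a ^ a

a: 1 tree
a ^ a ^ a: 2 trees
a ^ a: 1 tree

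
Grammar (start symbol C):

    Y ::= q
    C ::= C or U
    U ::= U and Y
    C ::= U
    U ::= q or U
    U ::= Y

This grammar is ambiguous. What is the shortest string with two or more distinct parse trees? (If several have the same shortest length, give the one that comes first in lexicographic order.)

q or q

length 1: no string has ≥2 trees
length 3: q or q has 2 parse trees

Two derivations of q or q:
  C ⇒ C or U ⇒ U or U ⇒ Y or U ⇒ q or U ⇒ q or Y ⇒ q or q
  C ⇒ U ⇒ q or U ⇒ q or Y ⇒ q or q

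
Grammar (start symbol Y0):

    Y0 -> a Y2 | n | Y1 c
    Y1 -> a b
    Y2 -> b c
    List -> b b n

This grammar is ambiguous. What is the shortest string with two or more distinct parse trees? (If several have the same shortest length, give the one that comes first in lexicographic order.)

length 1: no string has ≥2 trees
length 3: a b c has 2 parse trees

Two derivations of a b c:
  Y0 ⇒ a Y2 ⇒ a b c
  Y0 ⇒ Y1 c ⇒ a b c

a b c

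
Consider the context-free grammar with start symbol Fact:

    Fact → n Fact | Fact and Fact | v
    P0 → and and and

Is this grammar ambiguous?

Witness: n v and v

Derivation 1: Fact ⇒ n Fact ⇒ n Fact and Fact ⇒ n v and Fact ⇒ n v and v
Derivation 2: Fact ⇒ Fact and Fact ⇒ n Fact and Fact ⇒ n v and Fact ⇒ n v and v

Two distinct leftmost derivations for the same string.

Ambiguous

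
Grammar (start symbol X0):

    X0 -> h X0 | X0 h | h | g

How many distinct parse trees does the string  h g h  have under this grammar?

Parse trees for h g h:
  [X0 h [X0 [X0 g] h]]
  [X0 [X0 h [X0 g]] h]

2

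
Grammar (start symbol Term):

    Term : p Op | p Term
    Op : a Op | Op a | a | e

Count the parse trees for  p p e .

Parse trees for p p e:
  [Term p [Term p [Op e]]]

1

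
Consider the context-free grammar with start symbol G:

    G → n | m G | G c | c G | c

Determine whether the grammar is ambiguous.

Ambiguous

Witness: c c

Derivation 1: G ⇒ G c ⇒ c c
Derivation 2: G ⇒ c G ⇒ c c

Two distinct leftmost derivations for the same string.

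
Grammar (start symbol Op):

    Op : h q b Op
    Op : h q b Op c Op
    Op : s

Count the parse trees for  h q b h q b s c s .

Parse trees for h q b h q b s c s:
  [Op h q b [Op h q b [Op s] c [Op s]]]
  [Op h q b [Op h q b [Op s]] c [Op s]]

2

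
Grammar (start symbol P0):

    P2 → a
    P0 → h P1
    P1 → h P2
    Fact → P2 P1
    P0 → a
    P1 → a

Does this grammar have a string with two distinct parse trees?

Unambiguous

(Fact is unreachable from P0, so its rules don't affect L(P0).) Restricted to the reachable nonterminals, every rule has the form A → t or A → t B, and no two rules for the same A share a first terminal. The grammar encodes a DFA — one run per string.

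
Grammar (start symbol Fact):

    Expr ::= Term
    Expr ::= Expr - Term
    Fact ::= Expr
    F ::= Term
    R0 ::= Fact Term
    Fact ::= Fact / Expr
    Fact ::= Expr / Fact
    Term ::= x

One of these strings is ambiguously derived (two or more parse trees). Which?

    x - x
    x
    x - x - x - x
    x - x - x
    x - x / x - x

x - x: 1 tree
x: 1 tree
x - x - x - x: 1 tree
x - x - x: 1 tree
x - x / x - x: 2 trees

x - x / x - x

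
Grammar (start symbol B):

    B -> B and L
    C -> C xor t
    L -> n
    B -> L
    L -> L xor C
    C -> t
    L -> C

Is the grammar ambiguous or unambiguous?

Ambiguous

Witness: t xor t

Derivation 1: B ⇒ L ⇒ L xor C ⇒ C xor C ⇒ t xor C ⇒ t xor t
Derivation 2: B ⇒ L ⇒ C ⇒ C xor t ⇒ t xor t

Two distinct leftmost derivations for the same string.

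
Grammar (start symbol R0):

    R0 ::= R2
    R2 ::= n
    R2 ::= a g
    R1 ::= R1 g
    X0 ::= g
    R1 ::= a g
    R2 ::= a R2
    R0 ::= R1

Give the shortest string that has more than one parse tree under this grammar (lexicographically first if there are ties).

a g

length 1: no string has ≥2 trees
length 2: a g has 2 parse trees

Two derivations of a g:
  R0 ⇒ R2 ⇒ a g
  R0 ⇒ R1 ⇒ a g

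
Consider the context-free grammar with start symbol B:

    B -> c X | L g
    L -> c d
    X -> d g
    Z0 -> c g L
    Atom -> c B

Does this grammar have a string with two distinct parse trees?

Ambiguous

Witness: c d g

Derivation 1: B ⇒ c X ⇒ c d g
Derivation 2: B ⇒ L g ⇒ c d g

Two distinct leftmost derivations for the same string.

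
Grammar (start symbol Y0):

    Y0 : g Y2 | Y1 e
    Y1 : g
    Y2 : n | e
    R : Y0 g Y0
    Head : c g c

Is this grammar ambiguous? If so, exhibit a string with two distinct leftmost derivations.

Witness: g e

Derivation 1: Y0 ⇒ g Y2 ⇒ g e
Derivation 2: Y0 ⇒ Y1 e ⇒ g e

Two distinct leftmost derivations for the same string.

Ambiguous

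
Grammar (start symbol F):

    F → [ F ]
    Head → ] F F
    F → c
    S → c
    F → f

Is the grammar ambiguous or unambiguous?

Unambiguous

Only F is reachable from F; ignoring the rest: L(F) is { openⁿ atom closeⁿ : n ≥ 0 }. The bracket depth fixes n, and the derivation is forced at every step.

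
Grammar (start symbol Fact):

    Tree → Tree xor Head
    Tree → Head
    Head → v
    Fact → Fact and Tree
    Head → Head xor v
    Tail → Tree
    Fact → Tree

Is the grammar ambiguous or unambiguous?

Ambiguous

Witness: v xor v

Derivation 1: Fact ⇒ Tree ⇒ Tree xor Head ⇒ Head xor Head ⇒ v xor Head ⇒ v xor v
Derivation 2: Fact ⇒ Tree ⇒ Head ⇒ Head xor v ⇒ v xor v

Two distinct leftmost derivations for the same string.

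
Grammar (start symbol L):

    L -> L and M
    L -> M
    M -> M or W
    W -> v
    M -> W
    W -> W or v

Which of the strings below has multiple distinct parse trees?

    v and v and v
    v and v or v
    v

v and v or v

v and v and v: 1 tree
v and v or v: 2 trees
v: 1 tree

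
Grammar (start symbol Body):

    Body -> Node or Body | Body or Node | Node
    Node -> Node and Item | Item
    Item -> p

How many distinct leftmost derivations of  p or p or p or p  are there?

Parse trees for p or p or p or p:
  [Body [Node [Item p]] or [Body [Node [Item p]] or [Body [Node [Item p]] or [Body [Node [Item p]]]]]]
  [Body [Node [Item p]] or [Body [Node [Item p]] or [Body [Body [Node [Item p]]] or [Node [Item p]]]]]
  [Body [Node [Item p]] or [Body [Body [Node [Item p]] or [Body [Node [Item p]]]] or [Node [Item p]]]]
  [Body [Node [Item p]] or [Body [Body [Body [Node [Item p]]] or [Node [Item p]]] or [Node [Item p]]]]
  [Body [Body [Node [Item p]] or [Body [Node [Item p]] or [Body [Node [Item p]]]]] or [Node [Item p]]]
  [Body [Body [Node [Item p]] or [Body [Body [Node [Item p]]] or [Node [Item p]]]] or [Node [Item p]]]
  [Body [Body [Body [Node [Item p]] or [Body [Node [Item p]]]] or [Node [Item p]]] or [Node [Item p]]]
  [Body [Body [Body [Body [Node [Item p]]] or [Node [Item p]]] or [Node [Item p]]] or [Node [Item p]]]

8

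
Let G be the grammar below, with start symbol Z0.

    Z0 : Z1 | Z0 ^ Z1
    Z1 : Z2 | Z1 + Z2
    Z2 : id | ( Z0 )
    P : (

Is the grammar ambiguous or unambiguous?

Only Z0, Z1, Z2 are reachable from Z0; ignoring the rest: The grammar is stratified — Z0 handles '^' (left-recursive), Z1 handles '+', Z2 atoms. Each operator has a fixed associativity and precedence level, so every string has one parse.

Unambiguous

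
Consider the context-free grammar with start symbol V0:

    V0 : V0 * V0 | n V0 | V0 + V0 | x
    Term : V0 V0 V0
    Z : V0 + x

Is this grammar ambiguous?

Ambiguous

Witness: n x * x

Derivation 1: V0 ⇒ V0 * V0 ⇒ n V0 * V0 ⇒ n x * V0 ⇒ n x * x
Derivation 2: V0 ⇒ n V0 ⇒ n V0 * V0 ⇒ n x * V0 ⇒ n x * x

Two distinct leftmost derivations for the same string.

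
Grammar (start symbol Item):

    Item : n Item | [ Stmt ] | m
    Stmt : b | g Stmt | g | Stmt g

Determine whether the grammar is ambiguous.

Witness: [ g g ]

Derivation 1: Item ⇒ [ Stmt ] ⇒ [ g Stmt ] ⇒ [ g g ]
Derivation 2: Item ⇒ [ Stmt ] ⇒ [ Stmt g ] ⇒ [ g g ]

Two distinct leftmost derivations for the same string.

Ambiguous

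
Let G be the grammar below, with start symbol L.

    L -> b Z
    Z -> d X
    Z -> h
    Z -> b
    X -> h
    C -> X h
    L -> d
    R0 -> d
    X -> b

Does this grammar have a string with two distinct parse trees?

(R0, C are unreachable from L, so their rules don't affect L(L).) Each reachable nonterminal has at most one production per leading terminal, and all productions are right-linear; the derivation is determined token-by-token.

Unambiguous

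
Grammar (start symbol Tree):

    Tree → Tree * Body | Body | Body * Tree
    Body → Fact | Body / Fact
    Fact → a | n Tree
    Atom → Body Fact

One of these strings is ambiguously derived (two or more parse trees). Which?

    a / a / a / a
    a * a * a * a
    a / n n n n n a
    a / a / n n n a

a * a * a * a

a / a / a / a: 1 tree
a * a * a * a: 8 trees
a / n n n n n a: 1 tree
a / a / n n n a: 1 tree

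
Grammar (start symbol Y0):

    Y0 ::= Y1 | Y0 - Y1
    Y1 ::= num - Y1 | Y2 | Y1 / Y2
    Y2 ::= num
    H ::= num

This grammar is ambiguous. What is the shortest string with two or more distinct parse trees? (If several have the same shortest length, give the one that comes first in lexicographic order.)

length 1: no string has ≥2 trees
length 3: num - num has 2 parse trees

Two derivations of num - num:
  Y0 ⇒ Y1 ⇒ num - Y1 ⇒ num - Y2 ⇒ num - num
  Y0 ⇒ Y0 - Y1 ⇒ Y1 - Y1 ⇒ Y2 - Y1 ⇒ num - Y1 ⇒ num - Y2 ⇒ num - num

num - num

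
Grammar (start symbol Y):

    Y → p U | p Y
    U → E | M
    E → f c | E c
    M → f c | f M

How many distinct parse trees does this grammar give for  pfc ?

Parse trees for pfc:
  [Y p [U [E f c]]]
  [Y p [U [M f c]]]

2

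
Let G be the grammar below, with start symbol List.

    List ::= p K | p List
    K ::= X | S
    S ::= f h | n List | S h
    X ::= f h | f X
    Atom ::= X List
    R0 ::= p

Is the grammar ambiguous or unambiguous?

Ambiguous

Witness: p f h

Derivation 1: List ⇒ p K ⇒ p X ⇒ p f h
Derivation 2: List ⇒ p K ⇒ p S ⇒ p f h

Two distinct leftmost derivations for the same string.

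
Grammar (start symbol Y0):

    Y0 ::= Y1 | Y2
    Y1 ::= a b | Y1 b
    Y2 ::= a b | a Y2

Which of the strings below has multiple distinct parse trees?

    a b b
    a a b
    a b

a b

a b b: 1 tree
a a b: 1 tree
a b: 2 trees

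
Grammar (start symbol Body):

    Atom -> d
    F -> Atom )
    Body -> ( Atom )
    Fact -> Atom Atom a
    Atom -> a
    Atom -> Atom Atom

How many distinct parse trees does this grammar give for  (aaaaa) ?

Parse trees for (aaaaa) (showing first 6 of 14):
  [Body ( [Atom [Atom a] [Atom [Atom a] [Atom [Atom a] [Atom [Atom a] [Atom a]]]]] )]
  [Body ( [Atom [Atom a] [Atom [Atom a] [Atom [Atom [Atom a] [Atom a]] [Atom a]]]] )]
  [Body ( [Atom [Atom a] [Atom [Atom [Atom a] [Atom a]] [Atom [Atom a] [Atom a]]]] )]
  [Body ( [Atom [Atom a] [Atom [Atom [Atom a] [Atom [Atom a] [Atom a]]] [Atom a]]] )]
  [Body ( [Atom [Atom a] [Atom [Atom [Atom [Atom a] [Atom a]] [Atom a]] [Atom a]]] )]
  [Body ( [Atom [Atom [Atom a] [Atom a]] [Atom [Atom a] [Atom [Atom a] [Atom a]]]] )]

14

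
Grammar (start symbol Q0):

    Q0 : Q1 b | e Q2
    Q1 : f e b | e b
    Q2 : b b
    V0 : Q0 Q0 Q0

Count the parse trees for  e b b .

2

Parse trees for e b b:
  [Q0 [Q1 e b] b]
  [Q0 e [Q2 b b]]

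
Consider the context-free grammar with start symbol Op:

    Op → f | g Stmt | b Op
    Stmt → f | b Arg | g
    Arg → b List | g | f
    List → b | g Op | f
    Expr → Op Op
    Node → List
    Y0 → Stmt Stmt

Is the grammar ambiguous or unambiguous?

(Expr, Node, Y0 are unreachable from Op, so their rules don't affect L(Op).) Each reachable nonterminal has at most one production per leading terminal, and all productions are right-linear; the derivation is determined token-by-token.

Unambiguous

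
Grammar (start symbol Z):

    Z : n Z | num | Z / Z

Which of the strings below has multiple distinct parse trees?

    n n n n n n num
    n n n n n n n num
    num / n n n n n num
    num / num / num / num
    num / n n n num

num / num / num / num

n n n n n n num: 1 tree
n n n n n n n num: 1 tree
num / n n n n n num: 1 tree
num / num / num / num: 5 trees
num / n n n num: 1 tree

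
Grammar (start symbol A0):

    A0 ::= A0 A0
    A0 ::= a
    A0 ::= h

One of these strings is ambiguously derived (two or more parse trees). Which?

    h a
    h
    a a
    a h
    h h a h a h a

h a: 1 tree
h: 1 tree
a a: 1 tree
a h: 1 tree
h h a h a h a: 132 trees

h h a h a h a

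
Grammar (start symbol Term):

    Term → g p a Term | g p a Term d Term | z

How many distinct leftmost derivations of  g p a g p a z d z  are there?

Parse trees for g p a g p a z d z:
  [Term g p a [Term g p a [Term z] d [Term z]]]
  [Term g p a [Term g p a [Term z]] d [Term z]]

2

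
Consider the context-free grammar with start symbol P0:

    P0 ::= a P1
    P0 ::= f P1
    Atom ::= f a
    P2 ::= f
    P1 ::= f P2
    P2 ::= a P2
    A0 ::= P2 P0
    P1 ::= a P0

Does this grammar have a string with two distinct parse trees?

(Atom, A0 are unreachable from P0, so their rules don't affect L(P0).) Restricted to the reachable nonterminals, every rule has the form A → t or A → t B, and no two rules for the same A share a first terminal. The grammar encodes a DFA — one run per string.

Unambiguous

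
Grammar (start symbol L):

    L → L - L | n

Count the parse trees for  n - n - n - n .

Parse trees for n - n - n - n:
  [L [L n] - [L [L n] - [L [L n] - [L n]]]]
  [L [L n] - [L [L [L n] - [L n]] - [L n]]]
  [L [L [L n] - [L n]] - [L [L n] - [L n]]]
  [L [L [L n] - [L [L n] - [L n]]] - [L n]]
  [L [L [L [L n] - [L n]] - [L n]] - [L n]]

5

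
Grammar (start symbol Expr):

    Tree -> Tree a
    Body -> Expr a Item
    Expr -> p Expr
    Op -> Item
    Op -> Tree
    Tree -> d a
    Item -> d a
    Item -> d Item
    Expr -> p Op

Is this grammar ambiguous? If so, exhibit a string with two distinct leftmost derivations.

Witness: p d a

Derivation 1: Expr ⇒ p Op ⇒ p Item ⇒ p d a
Derivation 2: Expr ⇒ p Op ⇒ p Tree ⇒ p d a

Two distinct leftmost derivations for the same string.

Ambiguous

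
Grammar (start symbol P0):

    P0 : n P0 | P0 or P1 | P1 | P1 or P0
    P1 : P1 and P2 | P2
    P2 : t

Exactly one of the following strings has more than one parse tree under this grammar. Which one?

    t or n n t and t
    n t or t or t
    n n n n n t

t or n n t and t: 1 tree
n t or t or t: 7 trees
n n n n n t: 1 tree

n t or t or t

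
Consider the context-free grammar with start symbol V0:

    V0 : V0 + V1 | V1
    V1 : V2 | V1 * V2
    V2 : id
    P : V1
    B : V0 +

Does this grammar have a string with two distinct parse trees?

Unambiguous

Only V0, V1, V2 are reachable from V0; ignoring the rest: The grammar is stratified — V0 handles '+' (left-recursive), V1 handles '*', V2 atoms. Each operator has a fixed associativity and precedence level, so every string has one parse.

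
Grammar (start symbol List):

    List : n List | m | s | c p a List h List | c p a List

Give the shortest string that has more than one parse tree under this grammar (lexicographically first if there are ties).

c p a c p a m h m

length 1: no string has ≥2 trees
length 2: no string has ≥2 trees
length 3: no string has ≥2 trees
length 4: no string has ≥2 trees
length 5: no string has ≥2 trees
length 6: no string has ≥2 trees
length 7: no string has ≥2 trees
length 8: no string has ≥2 trees
length 9: c p a c p a m h m has 2 parse trees

Two derivations of c p a c p a m h m:
  List ⇒ c p a List h List ⇒ c p a c p a List h List ⇒ c p a c p a m h List ⇒ c p a c p a m h m
  List ⇒ c p a List ⇒ c p a c p a List h List ⇒ c p a c p a m h List ⇒ c p a c p a m h m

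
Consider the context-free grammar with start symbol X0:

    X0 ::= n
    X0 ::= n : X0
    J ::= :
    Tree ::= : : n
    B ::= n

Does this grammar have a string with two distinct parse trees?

Unambiguous

(B, Tree, J are unreachable from X0, so their rules don't affect L(X0).) Right-recursive list with a separator: after each atom, whether the separator follows determines the rule. One parse per string.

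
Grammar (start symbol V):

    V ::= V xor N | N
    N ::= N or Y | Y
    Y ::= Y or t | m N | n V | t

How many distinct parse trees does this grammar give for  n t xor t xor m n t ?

Parse trees for n t xor t xor m n t:
  [V [V [V [N [Y n [V [N [Y t]]]]]] xor [N [Y t]]] xor [N [Y m [N [Y n [V [N [Y t]]]]]]]]
  [V [V [N [Y n [V [V [N [Y t]]] xor [N [Y t]]]]]] xor [N [Y m [N [Y n [V [N [Y t]]]]]]]]
  [V [N [Y n [V [V [V [N [Y t]]] xor [N [Y t]]] xor [N [Y m [N [Y n [V [N [Y t]]]]]]]]]]]

3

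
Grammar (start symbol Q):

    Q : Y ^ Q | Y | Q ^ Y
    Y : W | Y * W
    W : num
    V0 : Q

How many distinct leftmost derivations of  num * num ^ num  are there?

Parse trees for num * num ^ num:
  [Q [Y [Y [W num]] * [W num]] ^ [Q [Y [W num]]]]
  [Q [Q [Y [Y [W num]] * [W num]]] ^ [Y [W num]]]

2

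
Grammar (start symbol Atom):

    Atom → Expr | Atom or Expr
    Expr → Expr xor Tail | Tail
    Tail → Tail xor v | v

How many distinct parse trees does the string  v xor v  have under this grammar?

Parse trees for v xor v:
  [Atom [Expr [Expr [Tail v]] xor [Tail v]]]
  [Atom [Expr [Tail [Tail v] xor v]]]

2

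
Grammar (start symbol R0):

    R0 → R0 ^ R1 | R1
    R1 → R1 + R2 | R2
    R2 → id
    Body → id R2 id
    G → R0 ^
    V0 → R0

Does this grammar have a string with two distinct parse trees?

Unambiguous

Only R0, R1, R2 are reachable from R0; ignoring the rest: The grammar is stratified — R0 handles '^' (left-recursive), R1 handles '+', R2 atoms. Each operator has a fixed associativity and precedence level, so every string has one parse.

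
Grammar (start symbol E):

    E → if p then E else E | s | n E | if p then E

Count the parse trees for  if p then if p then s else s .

Parse trees for if p then if p then s else s:
  [E if p then [E if p then [E s]] else [E s]]
  [E if p then [E if p then [E s] else [E s]]]

2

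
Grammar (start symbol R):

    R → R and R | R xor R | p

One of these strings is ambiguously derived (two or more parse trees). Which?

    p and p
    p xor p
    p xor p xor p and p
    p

p xor p xor p and p

p and p: 1 tree
p xor p: 1 tree
p xor p xor p and p: 5 trees
p: 1 tree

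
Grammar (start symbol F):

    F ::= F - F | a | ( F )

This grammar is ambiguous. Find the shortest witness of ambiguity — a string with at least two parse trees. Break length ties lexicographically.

a - a - a

length 1: no string has ≥2 trees
length 3: no string has ≥2 trees
length 5: a - a - a has 2 parse trees

Two derivations of a - a - a:
  F ⇒ F - F ⇒ F - F - F ⇒ a - F - F ⇒ a - a - F ⇒ a - a - a
  F ⇒ F - F ⇒ a - F ⇒ a - F - F ⇒ a - a - F ⇒ a - a - a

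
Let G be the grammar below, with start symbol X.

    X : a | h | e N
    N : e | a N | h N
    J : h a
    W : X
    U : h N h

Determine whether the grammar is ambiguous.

(J, W, U are unreachable from X, so their rules don't affect L(X).) The reachable rules are right-linear with at most one rule per (nonterminal, next-terminal) pair. Each input token forces the next rule, so parsing is deterministic.

Unambiguous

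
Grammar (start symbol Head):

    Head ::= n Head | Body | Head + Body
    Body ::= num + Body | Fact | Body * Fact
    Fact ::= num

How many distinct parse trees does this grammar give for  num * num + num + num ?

Parse trees for num * num + num + num:
  [Head [Head [Body [Body [Fact num]] * [Fact num]]] + [Body num + [Body [Fact num]]]]
  [Head [Head [Head [Body [Body [Fact num]] * [Fact num]]] + [Body [Fact num]]] + [Body [Fact num]]]

2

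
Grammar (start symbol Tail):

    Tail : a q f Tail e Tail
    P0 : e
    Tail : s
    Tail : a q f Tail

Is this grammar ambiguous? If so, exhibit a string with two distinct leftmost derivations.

Witness: a q f a q f s e s

Derivation 1: Tail ⇒ a q f Tail e Tail ⇒ a q f a q f Tail e Tail ⇒ a q f a q f s e Tail ⇒ a q f a q f s e s
Derivation 2: Tail ⇒ a q f Tail ⇒ a q f a q f Tail e Tail ⇒ a q f a q f s e Tail ⇒ a q f a q f s e s

Two distinct leftmost derivations for the same string.

Ambiguous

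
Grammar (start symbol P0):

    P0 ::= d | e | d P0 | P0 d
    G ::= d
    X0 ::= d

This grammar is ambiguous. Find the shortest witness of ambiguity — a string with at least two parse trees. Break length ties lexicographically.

length 1: no string has ≥2 trees
length 2: d d has 2 parse trees

Two derivations of d d:
  P0 ⇒ d P0 ⇒ d d
  P0 ⇒ P0 d ⇒ d d

d d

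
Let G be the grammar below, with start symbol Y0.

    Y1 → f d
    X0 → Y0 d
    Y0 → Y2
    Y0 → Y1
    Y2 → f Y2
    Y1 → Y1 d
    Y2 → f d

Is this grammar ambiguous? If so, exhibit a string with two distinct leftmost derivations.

Ambiguous

Witness: f d

Derivation 1: Y0 ⇒ Y2 ⇒ f d
Derivation 2: Y0 ⇒ Y1 ⇒ f d

Two distinct leftmost derivations for the same string.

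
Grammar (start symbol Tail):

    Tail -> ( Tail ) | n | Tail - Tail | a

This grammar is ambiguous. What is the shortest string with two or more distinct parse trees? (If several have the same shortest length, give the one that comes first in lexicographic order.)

a - a - a

length 1: no string has ≥2 trees
length 3: no string has ≥2 trees
length 5: a - a - a has 2 parse trees

Two derivations of a - a - a:
  Tail ⇒ Tail - Tail ⇒ Tail - Tail - Tail ⇒ a - Tail - Tail ⇒ a - a - Tail ⇒ a - a - a
  Tail ⇒ Tail - Tail ⇒ a - Tail ⇒ a - Tail - Tail ⇒ a - a - Tail ⇒ a - a - a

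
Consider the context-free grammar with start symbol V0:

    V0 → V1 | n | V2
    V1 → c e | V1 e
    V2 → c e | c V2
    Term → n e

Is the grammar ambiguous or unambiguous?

Witness: c e

Derivation 1: V0 ⇒ V1 ⇒ c e
Derivation 2: V0 ⇒ V2 ⇒ c e

Two distinct leftmost derivations for the same string.

Ambiguous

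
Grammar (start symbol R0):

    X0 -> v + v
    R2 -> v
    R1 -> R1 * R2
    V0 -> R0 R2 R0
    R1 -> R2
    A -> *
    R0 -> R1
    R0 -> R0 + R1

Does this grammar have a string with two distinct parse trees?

Unambiguous

Only R0, R1, R2 are reachable from R0; ignoring the rest: The grammar is stratified — R0 handles '+' (left-recursive), R1 handles '*', R2 atoms. Each operator has a fixed associativity and precedence level, so every string has one parse.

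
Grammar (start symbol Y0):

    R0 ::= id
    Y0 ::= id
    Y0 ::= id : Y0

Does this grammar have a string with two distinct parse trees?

Only Y0 is reachable from Y0; ignoring the rest: Right-recursive list with a separator: after each atom, whether the separator follows determines the rule. One parse per string.

Unambiguous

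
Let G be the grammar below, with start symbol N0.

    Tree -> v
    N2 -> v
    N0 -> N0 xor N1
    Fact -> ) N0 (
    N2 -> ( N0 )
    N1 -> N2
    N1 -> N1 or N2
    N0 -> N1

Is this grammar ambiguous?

(Fact, Tree are unreachable from N0, so their rules don't affect L(N0).) The grammar is stratified — N0 handles 'xor' (left-recursive), N1 handles 'or', N2 atoms. Each operator has a fixed associativity and precedence level, so every string has one parse.

Unambiguous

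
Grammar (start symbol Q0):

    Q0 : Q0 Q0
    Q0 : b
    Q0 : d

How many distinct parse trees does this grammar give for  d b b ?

2

Parse trees for d b b:
  [Q0 [Q0 d] [Q0 [Q0 b] [Q0 b]]]
  [Q0 [Q0 [Q0 d] [Q0 b]] [Q0 b]]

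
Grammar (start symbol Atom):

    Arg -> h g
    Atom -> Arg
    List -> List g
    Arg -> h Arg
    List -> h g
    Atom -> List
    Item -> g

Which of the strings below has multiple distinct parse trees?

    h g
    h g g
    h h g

h g

h g: 2 trees
h g g: 1 tree
h h g: 1 tree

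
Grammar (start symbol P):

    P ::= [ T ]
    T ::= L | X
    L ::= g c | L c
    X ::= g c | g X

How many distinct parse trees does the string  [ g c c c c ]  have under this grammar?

Parse trees for [ g c c c c ]:
  [P [ [T [L [L [L [L g c] c] c] c]] ]]

1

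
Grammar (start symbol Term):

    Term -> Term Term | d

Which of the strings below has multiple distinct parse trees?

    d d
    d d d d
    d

d d d d

d d: 1 tree
d d d d: 5 trees
d: 1 tree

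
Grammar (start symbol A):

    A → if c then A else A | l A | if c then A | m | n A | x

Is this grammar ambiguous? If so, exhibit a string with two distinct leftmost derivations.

Ambiguous

Witness: if c then if c then m else m

Derivation 1: A ⇒ if c then A else A ⇒ if c then if c then A else A ⇒ if c then if c then m else A ⇒ if c then if c then m else m
Derivation 2: A ⇒ if c then A ⇒ if c then if c then A else A ⇒ if c then if c then m else A ⇒ if c then if c then m else m

Two distinct leftmost derivations for the same string.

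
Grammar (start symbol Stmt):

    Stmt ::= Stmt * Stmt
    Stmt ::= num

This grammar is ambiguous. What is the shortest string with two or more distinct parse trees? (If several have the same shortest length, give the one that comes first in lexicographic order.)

length 1: no string has ≥2 trees
length 3: no string has ≥2 trees
length 5: num * num * num has 2 parse trees

Two derivations of num * num * num:
  Stmt ⇒ Stmt * Stmt ⇒ Stmt * Stmt * Stmt ⇒ num * Stmt * Stmt ⇒ num * num * Stmt ⇒ num * num * num
  Stmt ⇒ Stmt * Stmt ⇒ num * Stmt ⇒ num * Stmt * Stmt ⇒ num * num * Stmt ⇒ num * num * num

num * num * num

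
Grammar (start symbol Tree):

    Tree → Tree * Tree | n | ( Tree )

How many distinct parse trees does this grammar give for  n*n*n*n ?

Parse trees for n*n*n*n:
  [Tree [Tree n] * [Tree [Tree n] * [Tree [Tree n] * [Tree n]]]]
  [Tree [Tree n] * [Tree [Tree [Tree n] * [Tree n]] * [Tree n]]]
  [Tree [Tree [Tree n] * [Tree n]] * [Tree [Tree n] * [Tree n]]]
  [Tree [Tree [Tree n] * [Tree [Tree n] * [Tree n]]] * [Tree n]]
  [Tree [Tree [Tree [Tree n] * [Tree n]] * [Tree n]] * [Tree n]]

5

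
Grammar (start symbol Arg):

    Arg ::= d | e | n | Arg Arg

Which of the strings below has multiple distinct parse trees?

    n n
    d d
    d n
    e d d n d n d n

n n: 1 tree
d d: 1 tree
d n: 1 tree
e d d n d n d n: 429 trees

e d d n d n d n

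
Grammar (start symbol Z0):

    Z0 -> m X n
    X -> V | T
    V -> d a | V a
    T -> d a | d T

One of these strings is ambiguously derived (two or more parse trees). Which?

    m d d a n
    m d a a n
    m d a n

m d d a n: 1 tree
m d a a n: 1 tree
m d a n: 2 trees

m d a n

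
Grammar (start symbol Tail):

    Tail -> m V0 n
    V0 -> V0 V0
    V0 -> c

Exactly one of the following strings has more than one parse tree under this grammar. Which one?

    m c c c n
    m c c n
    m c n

m c c c n: 2 trees
m c c n: 1 tree
m c n: 1 tree

m c c c n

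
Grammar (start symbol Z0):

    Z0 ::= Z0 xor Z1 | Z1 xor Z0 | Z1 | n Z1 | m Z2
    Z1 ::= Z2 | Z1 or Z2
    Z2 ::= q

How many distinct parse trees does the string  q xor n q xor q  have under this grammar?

2

Parse trees for q xor n q xor q:
  [Z0 [Z0 [Z1 [Z2 q]] xor [Z0 n [Z1 [Z2 q]]]] xor [Z1 [Z2 q]]]
  [Z0 [Z1 [Z2 q]] xor [Z0 [Z0 n [Z1 [Z2 q]]] xor [Z1 [Z2 q]]]]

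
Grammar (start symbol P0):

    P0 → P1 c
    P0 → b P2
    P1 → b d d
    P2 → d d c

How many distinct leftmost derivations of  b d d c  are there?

Parse trees for b d d c:
  [P0 [P1 b d d] c]
  [P0 b [P2 d d c]]

2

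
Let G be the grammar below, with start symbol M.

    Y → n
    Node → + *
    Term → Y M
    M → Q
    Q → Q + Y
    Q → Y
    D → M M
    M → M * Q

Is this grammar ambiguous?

Unambiguous

(Node, Term, D are unreachable from M, so their rules don't affect L(M).) This is a standard precedence ladder (M over Q over Y), with each level left-recursive on its own operator ('*' at M, '+' at Q). That structure is LR(1), hence unambiguous.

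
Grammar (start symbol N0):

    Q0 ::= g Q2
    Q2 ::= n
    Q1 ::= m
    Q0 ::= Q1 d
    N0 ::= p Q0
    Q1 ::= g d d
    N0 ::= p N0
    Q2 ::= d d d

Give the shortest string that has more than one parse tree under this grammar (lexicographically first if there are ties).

length 3: no string has ≥2 trees
length 4: no string has ≥2 trees
length 5: p g d d d has 2 parse trees

Two derivations of p g d d d:
  N0 ⇒ p Q0 ⇒ p g Q2 ⇒ p g d d d
  N0 ⇒ p Q0 ⇒ p Q1 d ⇒ p g d d d

p g d d d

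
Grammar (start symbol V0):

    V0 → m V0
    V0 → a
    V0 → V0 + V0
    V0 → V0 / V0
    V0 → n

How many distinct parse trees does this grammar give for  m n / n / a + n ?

14

Parse trees for m n / n / a + n (showing first 6 of 14):
  [V0 m [V0 [V0 [V0 n] / [V0 [V0 n] / [V0 a]]] + [V0 n]]]
  [V0 m [V0 [V0 [V0 [V0 n] / [V0 n]] / [V0 a]] + [V0 n]]]
  [V0 m [V0 [V0 n] / [V0 [V0 [V0 n] / [V0 a]] + [V0 n]]]]
  [V0 m [V0 [V0 n] / [V0 [V0 n] / [V0 [V0 a] + [V0 n]]]]]
  [V0 m [V0 [V0 [V0 n] / [V0 n]] / [V0 [V0 a] + [V0 n]]]]
  [V0 [V0 m [V0 [V0 n] / [V0 [V0 n] / [V0 a]]]] + [V0 n]]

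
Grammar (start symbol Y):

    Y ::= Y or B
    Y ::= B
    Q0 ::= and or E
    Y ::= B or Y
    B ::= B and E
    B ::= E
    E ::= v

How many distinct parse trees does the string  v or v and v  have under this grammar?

2

Parse trees for v or v and v:
  [Y [Y [B [E v]]] or [B [B [E v]] and [E v]]]
  [Y [B [E v]] or [Y [B [B [E v]] and [E v]]]]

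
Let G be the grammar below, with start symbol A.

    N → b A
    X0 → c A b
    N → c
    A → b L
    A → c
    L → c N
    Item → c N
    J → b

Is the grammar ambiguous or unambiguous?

Only A, L, N are reachable from A; ignoring the rest: The reachable rules are right-linear with at most one rule per (nonterminal, next-terminal) pair. Each input token forces the next rule, so parsing is deterministic.

Unambiguous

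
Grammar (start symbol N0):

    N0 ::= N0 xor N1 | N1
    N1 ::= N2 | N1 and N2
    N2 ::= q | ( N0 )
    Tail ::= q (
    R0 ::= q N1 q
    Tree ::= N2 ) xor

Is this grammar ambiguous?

Unambiguous

(Tail, R0, Tree are unreachable from N0, so their rules don't affect L(N0).) This is a standard precedence ladder (N0 over N1 over N2), with each level left-recursive on its own operator ('xor' at N0, 'and' at N1). That structure is LR(1), hence unambiguous.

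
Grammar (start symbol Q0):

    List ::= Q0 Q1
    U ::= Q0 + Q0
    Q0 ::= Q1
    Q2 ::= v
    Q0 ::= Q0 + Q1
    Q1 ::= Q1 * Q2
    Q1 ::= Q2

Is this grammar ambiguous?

(List, U are unreachable from Q0, so their rules don't affect L(Q0).) This is a standard precedence ladder (Q0 over Q1 over Q2), with each level left-recursive on its own operator ('+' at Q0, '*' at Q1). That structure is LR(1), hence unambiguous.

Unambiguous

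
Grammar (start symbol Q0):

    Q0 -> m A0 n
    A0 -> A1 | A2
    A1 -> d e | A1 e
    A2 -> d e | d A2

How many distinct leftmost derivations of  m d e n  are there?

Parse trees for m d e n:
  [Q0 m [A0 [A1 d e]] n]
  [Q0 m [A0 [A2 d e]] n]

2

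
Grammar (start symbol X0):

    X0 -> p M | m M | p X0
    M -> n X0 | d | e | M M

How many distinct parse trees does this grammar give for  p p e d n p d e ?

7

Parse trees for p p e d n p d e:
  [X0 p [X0 p [M [M e] [M [M d] [M n [X0 p [M [M d] [M e]]]]]]]]
  [X0 p [X0 p [M [M e] [M [M d] [M [M n [X0 p [M d]]] [M e]]]]]]
  [X0 p [X0 p [M [M e] [M [M [M d] [M n [X0 p [M d]]]] [M e]]]]]
  [X0 p [X0 p [M [M [M e] [M d]] [M n [X0 p [M [M d] [M e]]]]]]]
  [X0 p [X0 p [M [M [M e] [M d]] [M [M n [X0 p [M d]]] [M e]]]]]
  [X0 p [X0 p [M [M [M e] [M [M d] [M n [X0 p [M d]]]]] [M e]]]]
  [X0 p [X0 p [M [M [M [M e] [M d]] [M n [X0 p [M d]]]] [M e]]]]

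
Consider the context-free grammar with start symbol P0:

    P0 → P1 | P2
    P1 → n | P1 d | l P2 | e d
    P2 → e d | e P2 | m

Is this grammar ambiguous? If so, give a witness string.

Witness: e d

Derivation 1: P0 ⇒ P1 ⇒ e d
Derivation 2: P0 ⇒ P2 ⇒ e d

Two distinct leftmost derivations for the same string.

Ambiguous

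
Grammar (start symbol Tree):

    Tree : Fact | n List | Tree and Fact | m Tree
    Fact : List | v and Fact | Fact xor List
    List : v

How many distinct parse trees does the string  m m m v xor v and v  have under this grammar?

4

Parse trees for m m m v xor v and v:
  [Tree [Tree m [Tree m [Tree m [Tree [Fact [Fact [List v]] xor [List v]]]]]] and [Fact [List v]]]
  [Tree m [Tree [Tree m [Tree m [Tree [Fact [Fact [List v]] xor [List v]]]]] and [Fact [List v]]]]
  [Tree m [Tree m [Tree [Tree m [Tree [Fact [Fact [List v]] xor [List v]]]] and [Fact [List v]]]]]
  [Tree m [Tree m [Tree m [Tree [Tree [Fact [Fact [List v]] xor [List v]]] and [Fact [List v]]]]]]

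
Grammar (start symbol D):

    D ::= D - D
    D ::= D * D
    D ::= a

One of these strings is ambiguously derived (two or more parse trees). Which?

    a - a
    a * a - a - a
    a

a - a: 1 tree
a * a - a - a: 5 trees
a: 1 tree

a * a - a - a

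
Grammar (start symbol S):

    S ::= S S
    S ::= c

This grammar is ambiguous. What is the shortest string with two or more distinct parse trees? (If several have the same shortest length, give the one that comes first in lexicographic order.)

c c c

length 1: no string has ≥2 trees
length 2: no string has ≥2 trees
length 3: c c c has 2 parse trees

Two derivations of c c c:
  S ⇒ S S ⇒ S S S ⇒ c S S ⇒ c c S ⇒ c c c
  S ⇒ S S ⇒ c S ⇒ c S S ⇒ c c S ⇒ c c c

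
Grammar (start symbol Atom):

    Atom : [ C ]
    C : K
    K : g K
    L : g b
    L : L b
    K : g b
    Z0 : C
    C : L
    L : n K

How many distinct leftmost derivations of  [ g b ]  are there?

Parse trees for [ g b ]:
  [Atom [ [C [K g b]] ]]
  [Atom [ [C [L g b]] ]]

2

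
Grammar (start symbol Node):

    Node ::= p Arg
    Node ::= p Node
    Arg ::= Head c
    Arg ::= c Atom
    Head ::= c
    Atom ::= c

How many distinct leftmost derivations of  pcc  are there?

2

Parse trees for pcc:
  [Node p [Arg [Head c] c]]
  [Node p [Arg c [Atom c]]]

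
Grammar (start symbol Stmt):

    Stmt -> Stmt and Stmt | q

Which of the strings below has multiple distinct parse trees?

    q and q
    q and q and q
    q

q and q and q

q and q: 1 tree
q and q and q: 2 trees
q: 1 tree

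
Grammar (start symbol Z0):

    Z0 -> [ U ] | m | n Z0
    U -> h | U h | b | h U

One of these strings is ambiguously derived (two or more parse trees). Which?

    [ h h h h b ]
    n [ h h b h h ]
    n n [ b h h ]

n [ h h b h h ]

[ h h h h b ]: 1 tree
n [ h h b h h ]: 6 trees
n n [ b h h ]: 1 tree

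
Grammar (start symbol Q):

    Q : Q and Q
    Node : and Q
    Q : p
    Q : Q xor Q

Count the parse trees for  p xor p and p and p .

Parse trees for p xor p and p and p:
  [Q [Q [Q p] xor [Q p]] and [Q [Q p] and [Q p]]]
  [Q [Q [Q [Q p] xor [Q p]] and [Q p]] and [Q p]]
  [Q [Q [Q p] xor [Q [Q p] and [Q p]]] and [Q p]]
  [Q [Q p] xor [Q [Q p] and [Q [Q p] and [Q p]]]]
  [Q [Q p] xor [Q [Q [Q p] and [Q p]] and [Q p]]]

5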